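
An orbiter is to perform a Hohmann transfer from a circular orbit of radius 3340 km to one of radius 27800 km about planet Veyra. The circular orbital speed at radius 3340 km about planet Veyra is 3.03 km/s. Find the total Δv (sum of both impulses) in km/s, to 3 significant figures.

From the circular-orbit relation v² = μ/r at r = 3340 km: μ = v²r = (3.03)² × 3340 = 30664.2 km³/s².
The Hohmann ellipse has a_t = (r₁ + r₂)/2 = 15570 km.
At r₁ the circular-orbit speed is v₁ = √(μ/r₁) = 3.030 km/s.
On the transfer ellipse at r₁, v² = μ(2/r − 1/a) gives v_p = √[μ(2/r₁ − 1/a_t)] = 4.049 km/s.
First burn Δv₁ = |v_p − v₁| = 1.019 km/s.
At r₂, v₂ = √(μ/r₂) = 1.05025 km/s.
Transfer-orbit speed at r₂: v_a = √[μ(2/r₂ − 1/a_t)] = 0.486432 km/s.
Second burn Δv₂ = |v₂ − v_a| = 0.5638 km/s.
Δv = Δv₁ + Δv₂ = 1.019 + 0.5638 = 1.583 km/s.

Δv = 1.58 km/s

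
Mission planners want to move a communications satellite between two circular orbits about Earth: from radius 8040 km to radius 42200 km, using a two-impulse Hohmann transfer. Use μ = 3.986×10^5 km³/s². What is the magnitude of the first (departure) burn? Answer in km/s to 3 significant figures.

Δv₁ = 2.09 km/s

Semi-major axis of the transfer orbit: a_t = (8040 + 42200)/2 = 25120 km.
On the circular orbit at r = 8040 km, v_c = √(μ/r) = 7.041 km/s.
Transfer-orbit speed at the same r (vis-viva, a = a_t): v_t = √[μ(2/r − 1/a_t)] = 9.126 km/s.
Δv₁ = |v_t − v_c| = |9.126 − 7.041| = 2.085 km/s.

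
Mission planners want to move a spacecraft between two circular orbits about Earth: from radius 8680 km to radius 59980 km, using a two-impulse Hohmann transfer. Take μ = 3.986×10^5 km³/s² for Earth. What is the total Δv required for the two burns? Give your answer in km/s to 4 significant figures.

Δv = 3.462 km/s

Semi-major axis of the transfer orbit: a_t = (8680 + 59980)/2 = 34330 km.
Circular speed at r₁: v₁ = √(μ/r₁) = √(3.986×10^5/8680) = 6.7766 km/s.
On the transfer ellipse at r₁, vis-viva equation gives v_p = √[μ(2/r₁ − 1/a_t)] = 8.9573 km/s.
First burn Δv₁ = |v_p − v₁| = 2.1807 km/s.
At r₂, v₂ = √(μ/r₂) = 2.577896 km/s.
Transfer-orbit speed at r₂: v_a = √[μ(2/r₂ − 1/a_t)] = 1.296249 km/s.
Second burn Δv₂ = |v₂ − v_a| = 1.2816 km/s.
Total Δv = Δv₁ + Δv₂ = 3.462 km/s.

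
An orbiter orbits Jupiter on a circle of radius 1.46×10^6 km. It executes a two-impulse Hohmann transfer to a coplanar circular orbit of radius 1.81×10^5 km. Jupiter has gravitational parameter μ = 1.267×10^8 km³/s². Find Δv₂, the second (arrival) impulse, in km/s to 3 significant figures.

Transfer-ellipse semi-major axis a_t = (r₁ + r₂)/2 = (1.460×10^6 + 1.810×10^5)/2 = 8.205×10^5 km.
Circular speed at r = 1.810×10^5 km: v_c = √(μ/r) = 26.458 km/s.
Vis-viva on the transfer ellipse at r = 1.810×10^5 km gives v_t = √[μ(2/r − 1/a_t)] = 35.293 km/s.
Δv₂ = |v_t − v_c| = |35.293 − 26.458| = 8.835 km/s.

Δv₂ = 8.84 km/s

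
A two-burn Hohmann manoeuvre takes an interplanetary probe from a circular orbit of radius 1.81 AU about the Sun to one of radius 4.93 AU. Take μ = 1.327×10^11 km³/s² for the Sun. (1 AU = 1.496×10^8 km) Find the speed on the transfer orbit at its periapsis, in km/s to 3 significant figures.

v = 26.8 km/s

In km: r₁ = 1.81 × 1.496×10^8 = 2.70776×10^8 km; r₂ = 4.93 × 1.496×10^8 = 7.37528×10^8 km.
Semi-major axis of the transfer orbit: a_t = (2.70776×10^8 + 7.37528×10^8)/2 = 5.04152×10^8 km.
The periapsis of the transfer ellipse is at r = 2.70776×10^8 km.
Applying v² = μ(2/r − 1/a_t): v = 26.78 km/s.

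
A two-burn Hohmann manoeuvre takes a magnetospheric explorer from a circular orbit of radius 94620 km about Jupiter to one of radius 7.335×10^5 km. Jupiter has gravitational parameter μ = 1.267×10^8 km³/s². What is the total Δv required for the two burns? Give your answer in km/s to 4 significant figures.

Semi-major axis of the transfer orbit: a_t = (94620 + 7.335×10^5)/2 = 4.1406×10^5 km.
At r₁ the circular-orbit speed is v₁ = √(μ/r₁) = 36.59 km/s.
On the transfer ellipse at r₁, v² = μ(2/r − 1/a) gives v_p = √[μ(2/r₁ − 1/a_t)] = 48.70 km/s.
First burn Δv₁ = |v_p − v₁| = 12.11 km/s.
At r₂, v₂ = √(μ/r₂) = 13.143 km/s.
Transfer-orbit speed at r₂: v_a = √[μ(2/r₂ − 1/a_t)] = 6.2827 km/s.
Second burn Δv₂ = |v₂ − v_a| = 6.860 km/s.
Total Δv = Δv₁ + Δv₂ = 18.97 km/s.

Δv = 18.97 km/s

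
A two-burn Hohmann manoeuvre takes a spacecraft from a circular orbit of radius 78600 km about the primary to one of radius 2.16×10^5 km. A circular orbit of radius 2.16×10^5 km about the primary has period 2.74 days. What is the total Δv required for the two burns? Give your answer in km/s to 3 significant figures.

Δv = 3.55 km/s

From Kepler's third law T² = 4π²r³/μ at r = 2.16×10^5 km, T = 2.74 days = 2.74 × 86400 s = 2.36736×10^5 s: μ = 4π²r³/T² = 7.09892×10^6 km³/s².
Semi-major axis of the transfer orbit: a_t = (78600 + 2.160×10^5)/2 = 1.473×10^5 km.
At r₁ the circular-orbit speed is v₁ = √(μ/r₁) = 9.50353 km/s.
Transfer-orbit speed at r₁ (v² = μ(2/r − 1/a)): v_p = √[μ(2/r₁ − 1/a_t)] = 11.5083 km/s.
First burn Δv₁ = |v_p − v₁| = 2.005 km/s.
At r₂, v₂ = √(μ/r₂) = 5.733 km/s.
Transfer-orbit speed at r₂: v_a = √[μ(2/r₂ − 1/a_t)] = 4.188 km/s.
Second burn Δv₂ = |v₂ − v_a| = 1.545 km/s.
Total Δv = Δv₁ + Δv₂ = 3.550 km/s.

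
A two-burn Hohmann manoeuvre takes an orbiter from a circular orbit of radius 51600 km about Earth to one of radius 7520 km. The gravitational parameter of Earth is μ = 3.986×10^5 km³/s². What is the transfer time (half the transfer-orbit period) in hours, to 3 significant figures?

t = 7.02 hours

Semi-major axis of the transfer orbit: a_t = (51600 + 7520)/2 = 29560 km.
By Kepler's third law the transfer-orbit period is T = 2π√(a_t³/μ), so t = T/2 = 25289 s.
Converting: 25289 s ÷ 3600 s/hour = 7.02 hours.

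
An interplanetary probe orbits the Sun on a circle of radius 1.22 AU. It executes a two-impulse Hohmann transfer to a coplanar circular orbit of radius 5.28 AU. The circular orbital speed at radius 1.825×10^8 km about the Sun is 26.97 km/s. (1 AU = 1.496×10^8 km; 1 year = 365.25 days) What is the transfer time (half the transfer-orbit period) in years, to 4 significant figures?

From the circular-orbit relation v² = μ/r at r = 1.825×10^8 km: μ = v²r = (26.97)² × 1.825×10^8 = 1.32747×10^11 km³/s².
In km: r₁ = 1.22 × 1.496×10^8 = 1.82512×10^8 km; r₂ = 5.28 × 1.496×10^8 = 7.89888×10^8 km.
Transfer-ellipse semi-major axis a_t = (r₁ + r₂)/2 = (1.82512×10^8 + 7.89888×10^8)/2 = 4.862×10^8 km.
Transfer time t = π√(a_t³/μ) = π√((4.862×10^8)³ / 1.32747×10^11) = 9.244×10^7 s.
Converting: 9.244×10^7 s ÷ 3.15576×10^7 s/year (365.25 × 86400) = 2.929 years.

t = 2.929 years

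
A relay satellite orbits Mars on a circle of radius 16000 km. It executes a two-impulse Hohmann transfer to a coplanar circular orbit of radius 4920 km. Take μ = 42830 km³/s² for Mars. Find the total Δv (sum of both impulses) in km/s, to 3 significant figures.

Δv = 1.21 km/s

The Hohmann ellipse has a_t = (r₁ + r₂)/2 = 10460 km.
Circular speed at r₁: v₁ = √(μ/r₁) = √(42830/16000) = 1.636 km/s.
On the transfer ellipse at r₁, v² = μ(2/r − 1/a) gives v_a = √[μ(2/r₁ − 1/a_t)] = 1.122 km/s.
First burn Δv₁ = |v_a − v₁| = 0.5140 km/s.
At r₂, v₂ = √(μ/r₂) = 2.9505 km/s.
Transfer-orbit speed at r₂: v_p = √[μ(2/r₂ − 1/a_t)] = 3.6491 km/s.
Second burn Δv₂ = |v₂ − v_p| = 0.6986 km/s.
Total Δv = Δv₁ + Δv₂ = 1.213 km/s.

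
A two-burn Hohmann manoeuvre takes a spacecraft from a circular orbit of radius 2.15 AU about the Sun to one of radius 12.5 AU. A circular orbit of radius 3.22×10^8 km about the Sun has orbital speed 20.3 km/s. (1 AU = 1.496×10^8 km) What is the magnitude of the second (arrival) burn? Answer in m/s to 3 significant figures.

From the circular-orbit relation v² = μ/r at r = 3.22×10^8 km: μ = v²r = (20.3)² × 3.22×10^8 = 1.32693×10^11 km³/s².
In km: r₁ = 2.15 × 1.496×10^8 = 3.2164×10^8 km; r₂ = 12.5 × 1.496×10^8 = 1.870×10^9 km.
Transfer-ellipse semi-major axis a_t = (r₁ + r₂)/2 = (3.2164×10^8 + 1.870×10^9)/2 = 1.09582×10^9 km.
On the circular orbit at r = 1.870×10^9 km, v_c = √(μ/r) = 8.424 km/s.
Transfer-orbit speed at the same r (vis-viva, a = a_t): v_t = √[μ(2/r − 1/a_t)] = 4.564 km/s.
Δv₂ = |v_t − v_c| = |4.564 − 8.424| = 3.860 km/s.

Δv₂ = 3860 m/s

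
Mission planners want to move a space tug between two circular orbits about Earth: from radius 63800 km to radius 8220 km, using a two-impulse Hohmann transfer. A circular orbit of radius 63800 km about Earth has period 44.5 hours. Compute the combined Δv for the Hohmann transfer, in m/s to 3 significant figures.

Δv = 3610 m/s

From Kepler's third law T² = 4π²r³/μ at r = 63800 km, T = 44.5 hours = 44.5 × 3600 s = 1.602×10^5 s: μ = 4π²r³/T² = 3.99482×10^5 km³/s².
The Hohmann ellipse has a_t = (r₁ + r₂)/2 = 36010 km.
Circular speed at r₁: v₁ = √(μ/r₁) = √(3.99482×10^5/63800) = 2.5023 km/s.
On the transfer ellipse at r₁, v² = μ(2/r − 1/a) gives v_a = √[μ(2/r₁ − 1/a_t)] = 1.1955 km/s.
First burn Δv₁ = |v_a − v₁| = 1.307 km/s.
Circular speed at r₂: v₂ = √(μ/r₂) = 6.971 km/s.
Transfer-orbit speed at r₂: v_p = √[μ(2/r₂ − 1/a_t)] = 9.279 km/s.
Second burn Δv₂ = |v₂ − v_p| = 2.308 km/s.
Total Δv = Δv₁ + Δv₂ = 3.615 km/s.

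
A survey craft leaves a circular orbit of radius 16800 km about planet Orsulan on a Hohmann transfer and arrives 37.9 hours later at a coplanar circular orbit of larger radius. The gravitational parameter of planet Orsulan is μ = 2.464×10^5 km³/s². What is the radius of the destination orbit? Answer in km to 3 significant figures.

Transfer time t = 37.9 hours = 1.3644×10^5 s, and t = π√(a_t³/μ).
So a_t = (μ t²/π²)^(1/3) = (2.464×10^5 × (1.3644×10^5)² / π²)^(1/3) = 77460 km.
Since a_t = (r₁ + r₂)/2, r₂ = 2a_t − r₁ = 2×77460 − 16800 = 1.3812×10^5 km.

r₂ = 1.38×10^5 km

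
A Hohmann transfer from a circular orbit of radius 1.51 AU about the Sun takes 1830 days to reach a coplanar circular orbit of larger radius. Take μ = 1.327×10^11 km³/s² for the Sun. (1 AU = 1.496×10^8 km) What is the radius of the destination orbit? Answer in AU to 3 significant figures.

In km: r₁ = 1.51 × 1.496×10^8 = 2.25896×10^8 km.
Transfer time t = 1830 days = 1.58112×10^8 s, and t = π√(a_t³/μ).
So a_t = (μ t²/π²)^(1/3) = (1.327×10^11 × (1.58112×10^8)² / π²)^(1/3) = 6.9529×10^8 km.
Since a_t = (r₁ + r₂)/2, r₂ = 2a_t − r₁ = 2×6.9529×10^8 − 2.25896×10^8 = 1.164684×10^9 km.
In AU: r₂ = 1.164684×10^9 / 1.496×10^8 = 7.79 AU.

r₂ = 7.79 AU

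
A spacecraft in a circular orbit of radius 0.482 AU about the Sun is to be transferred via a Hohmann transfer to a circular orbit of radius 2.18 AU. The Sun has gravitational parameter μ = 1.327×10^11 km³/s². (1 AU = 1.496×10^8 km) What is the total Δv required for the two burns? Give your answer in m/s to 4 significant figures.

In km: r₁ = 0.482 × 1.496×10^8 = 7.21072×10^7 km; r₂ = 2.18 × 1.496×10^8 = 3.26128×10^8 km.
Semi-major axis of the transfer orbit: a_t = (7.21072×10^7 + 3.26128×10^8)/2 = 1.991176×10^8 km.
At r₁ the circular-orbit speed is v₁ = √(μ/r₁) = 42.899 km/s.
Transfer-orbit speed at r₁ (v² = μ(2/r − 1/a)): v_p = √[μ(2/r₁ − 1/a_t)] = 54.902 km/s.
First burn Δv₁ = |v_p − v₁| = 12.003 km/s.
Circular speed at r₂: v₂ = √(μ/r₂) = 20.1716 km/s.
Transfer-orbit speed at r₂: v_a = √[μ(2/r₂ − 1/a_t)] = 12.1388 km/s.
Second burn Δv₂ = |v₂ − v_a| = 8.0328 km/s.
Total Δv = Δv₁ + Δv₂ = 20.04 km/s.

Δv = 20040 m/s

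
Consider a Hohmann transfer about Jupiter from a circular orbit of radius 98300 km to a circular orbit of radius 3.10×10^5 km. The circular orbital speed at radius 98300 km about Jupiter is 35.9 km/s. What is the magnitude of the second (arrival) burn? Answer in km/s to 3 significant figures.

Δv₂ = 6.19 km/s

From the circular-orbit relation v² = μ/r at r = 98300 km: μ = v²r = (35.9)² × 98300 = 1.26690×10^8 km³/s².
Transfer-ellipse semi-major axis a_t = (r₁ + r₂)/2 = (98300 + 3.100×10^5)/2 = 2.0415×10^5 km.
On the circular orbit at r = 3.100×10^5 km, v_c = √(μ/r) = 20.216 km/s.
Transfer-orbit speed at the same r (vis-viva, a = a_t): v_t = √[μ(2/r − 1/a_t)] = 14.028 km/s.
Δv₂ = |v_t − v_c| = |14.028 − 20.216| = 6.188 km/s.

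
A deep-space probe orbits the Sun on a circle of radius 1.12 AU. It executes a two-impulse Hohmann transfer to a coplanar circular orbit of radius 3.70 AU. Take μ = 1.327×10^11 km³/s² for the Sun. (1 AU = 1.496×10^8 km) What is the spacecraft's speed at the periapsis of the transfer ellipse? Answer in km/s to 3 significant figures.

v = 34.9 km/s

In km: r₁ = 1.12 × 1.496×10^8 = 1.67552×10^8 km; r₂ = 3.70 × 1.496×10^8 = 5.5352×10^8 km.
The Hohmann ellipse has a_t = (r₁ + r₂)/2 = 3.60536×10^8 km.
The periapsis of the transfer ellipse is at r = 1.67552×10^8 km.
Vis-viva: v = √[μ(2/r − 1/a_t)] = √[1.327×10^11 × (2/1.67552×10^8 − 1/3.60536×10^8)] = 34.87 km/s.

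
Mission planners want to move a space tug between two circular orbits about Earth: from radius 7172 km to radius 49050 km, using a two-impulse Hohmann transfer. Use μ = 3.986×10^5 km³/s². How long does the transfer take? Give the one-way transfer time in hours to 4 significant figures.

The Hohmann ellipse has a_t = (r₁ + r₂)/2 = 28111 km.
Half the transfer-orbit period gives t = π√(a_t³/μ) = 23453 s.
Converting: 23453 s ÷ 3600 s/hour = 6.515 hours.

t = 6.515 hours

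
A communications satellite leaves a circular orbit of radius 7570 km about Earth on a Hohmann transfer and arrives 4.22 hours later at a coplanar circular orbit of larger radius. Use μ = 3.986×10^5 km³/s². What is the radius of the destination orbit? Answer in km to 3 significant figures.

Transfer time t = 4.22 hours = 15192 s, and t = π√(a_t³/μ).
So a_t = (μ t²/π²)^(1/3) = (3.986×10^5 × (15192)² / π²)^(1/3) = 21045 km.
Since a_t = (r₁ + r₂)/2, r₂ = 2a_t − r₁ = 2×21045 − 7570 = 34520 km.

r₂ = 34500 km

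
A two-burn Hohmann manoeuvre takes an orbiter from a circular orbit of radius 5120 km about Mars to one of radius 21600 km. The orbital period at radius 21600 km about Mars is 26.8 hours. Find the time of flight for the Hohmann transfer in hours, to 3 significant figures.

t = 6.52 hours

From Kepler's third law T² = 4π²r³/μ at r = 21600 km, T = 26.8 hours = 26.8 × 3600 s = 96480 s: μ = 4π²r³/T² = 42741.2 km³/s².
Transfer-ellipse semi-major axis a_t = (r₁ + r₂)/2 = (5120 + 21600)/2 = 13360 km.
By Kepler's third law the transfer-orbit period is T = 2π√(a_t³/μ), so t = T/2 = 23470 s.
Converting: 23470 s ÷ 3600 s/hour = 6.52 hours.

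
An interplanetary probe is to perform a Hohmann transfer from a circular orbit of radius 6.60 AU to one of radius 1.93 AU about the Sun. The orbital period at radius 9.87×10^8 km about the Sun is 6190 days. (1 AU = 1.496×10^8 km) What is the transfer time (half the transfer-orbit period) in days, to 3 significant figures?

From Kepler's third law T² = 4π²r³/μ at r = 9.87×10^8 km, T = 6190 days = 6190 × 86400 s = 5.34816×10^8 s: μ = 4π²r³/T² = 1.32710×10^11 km³/s².
In km: r₁ = 6.60 × 1.496×10^8 = 9.8736×10^8 km; r₂ = 1.93 × 1.496×10^8 = 2.88728×10^8 km.
Transfer-ellipse semi-major axis a_t = (r₁ + r₂)/2 = (9.8736×10^8 + 2.88728×10^8)/2 = 6.38044×10^8 km.
Half the transfer-orbit period gives t = π√(a_t³/μ) = 1.390×10^8 s.
Converting: 1.390×10^8 s ÷ 86400 s/day = 1610 days.

t = 1610 days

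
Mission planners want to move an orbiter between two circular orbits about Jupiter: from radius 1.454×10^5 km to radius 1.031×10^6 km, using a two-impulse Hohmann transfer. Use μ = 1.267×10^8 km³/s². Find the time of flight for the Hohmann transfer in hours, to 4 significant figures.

Semi-major axis of the transfer orbit: a_t = (1.454×10^5 + 1.031×10^6)/2 = 5.882×10^5 km.
Half the transfer-orbit period gives t = π√(a_t³/μ) = 1.259×10^5 s.
Converting: 1.259×10^5 s ÷ 3600 s/hour = 34.97 hours.

t = 34.97 hours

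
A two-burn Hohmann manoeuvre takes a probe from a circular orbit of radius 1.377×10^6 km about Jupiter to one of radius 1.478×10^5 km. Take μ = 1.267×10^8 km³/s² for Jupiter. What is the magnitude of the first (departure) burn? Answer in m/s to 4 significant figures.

Δv₁ = 5369 m/s

Semi-major axis of the transfer orbit: a_t = (1.377×10^6 + 1.478×10^5)/2 = 7.624×10^5 km.
Circular speed at r = 1.377×10^6 km: v_c = √(μ/r) = 9.592 km/s.
Transfer-orbit speed at the same r (vis-viva, a = a_t): v_t = √[μ(2/r − 1/a_t)] = 4.223 km/s.
Δv₁ = |v_t − v_c| = |4.223 − 9.592| = 5.369 km/s.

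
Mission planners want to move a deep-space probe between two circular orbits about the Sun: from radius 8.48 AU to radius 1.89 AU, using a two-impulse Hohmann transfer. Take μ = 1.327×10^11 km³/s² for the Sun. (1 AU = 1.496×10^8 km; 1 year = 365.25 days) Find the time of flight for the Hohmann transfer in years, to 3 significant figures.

In km: r₁ = 8.48 × 1.496×10^8 = 1.268608×10^9 km; r₂ = 1.89 × 1.496×10^8 = 2.82744×10^8 km.
Transfer-ellipse semi-major axis a_t = (r₁ + r₂)/2 = (1.268608×10^9 + 2.82744×10^8)/2 = 7.75676×10^8 km.
Transfer time t = π√(a_t³/μ) = π√((7.75676×10^8)³ / 1.327×10^11) = 1.863×10^8 s.
Converting: 1.863×10^8 s ÷ 3.15576×10^7 s/year (365.25 × 86400) = 5.90 years.

t = 5.90 years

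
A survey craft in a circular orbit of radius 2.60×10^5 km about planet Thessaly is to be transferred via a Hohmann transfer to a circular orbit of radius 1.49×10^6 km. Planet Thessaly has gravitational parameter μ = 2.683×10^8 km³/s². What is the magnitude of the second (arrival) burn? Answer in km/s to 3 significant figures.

Δv₂ = 6.10 km/s

Transfer-ellipse semi-major axis a_t = (r₁ + r₂)/2 = (2.600×10^5 + 1.490×10^6)/2 = 8.750×10^5 km.
On the circular orbit at r = 1.490×10^6 km, v_c = √(μ/r) = 13.419 km/s.
Transfer-orbit speed at the same r (vis-viva, a = a_t): v_t = √[μ(2/r − 1/a_t)] = 7.3148 km/s.
Δv₂ = |v_t − v_c| = |7.3148 − 13.419| = 6.104 km/s.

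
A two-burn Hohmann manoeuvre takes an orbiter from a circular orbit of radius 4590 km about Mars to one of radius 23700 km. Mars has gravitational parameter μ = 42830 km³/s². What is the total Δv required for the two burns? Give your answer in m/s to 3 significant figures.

Δv = 1480 m/s

Semi-major axis of the transfer orbit: a_t = (4590 + 23700)/2 = 14145 km.
At r₁ the circular-orbit speed is v₁ = √(μ/r₁) = 3.0547 km/s.
On the transfer ellipse at r₁, vis-viva gives v_p = √[μ(2/r₁ − 1/a_t)] = 3.9540 km/s.
First burn Δv₁ = |v_p − v₁| = 0.8993 km/s.
At r₂, v₂ = √(μ/r₂) = 1.3443 km/s.
Transfer-orbit speed at r₂: v_a = √[μ(2/r₂ − 1/a_t)] = 0.76578 km/s.
Second burn Δv₂ = |v₂ − v_a| = 0.5785 km/s.
Total Δv = Δv₁ + Δv₂ = 1.478 km/s.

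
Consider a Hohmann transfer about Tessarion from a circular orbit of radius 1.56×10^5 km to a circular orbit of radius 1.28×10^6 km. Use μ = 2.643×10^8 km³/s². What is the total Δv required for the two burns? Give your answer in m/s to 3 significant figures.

Transfer-ellipse semi-major axis a_t = (r₁ + r₂)/2 = (1.560×10^5 + 1.280×10^6)/2 = 7.180×10^5 km.
At r₁ the circular-orbit speed is v₁ = √(μ/r₁) = 41.16 km/s.
On the transfer ellipse at r₁, vis-viva equation gives v_p = √[μ(2/r₁ − 1/a_t)] = 54.96 km/s.
First burn Δv₁ = |v_p − v₁| = 13.80 km/s.
At r₂, v₂ = √(μ/r₂) = 14.37 km/s.
Transfer-orbit speed at r₂: v_a = √[μ(2/r₂ − 1/a_t)] = 6.698 km/s.
Second burn Δv₂ = |v₂ − v_a| = 7.672 km/s.
Total Δv = Δv₁ + Δv₂ = 21.47 km/s.

Δv = 21500 m/s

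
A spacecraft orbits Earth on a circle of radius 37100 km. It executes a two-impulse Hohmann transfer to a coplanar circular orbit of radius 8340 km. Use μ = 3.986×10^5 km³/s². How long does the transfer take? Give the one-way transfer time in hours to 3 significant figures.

t = 4.73 hours

Semi-major axis of the transfer orbit: a_t = (37100 + 8340)/2 = 22720 km.
Transfer time t = π√(a_t³/μ) = π√((22720)³ / 3.986×10^5) = 17040 s.
Converting: 17040 s ÷ 3600 s/hour = 4.73 hours.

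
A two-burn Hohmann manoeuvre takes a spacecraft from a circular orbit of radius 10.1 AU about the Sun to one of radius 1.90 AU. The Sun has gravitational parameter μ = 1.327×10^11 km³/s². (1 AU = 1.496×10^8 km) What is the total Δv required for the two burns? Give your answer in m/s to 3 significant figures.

In km: r₁ = 10.1 × 1.496×10^8 = 1.51096×10^9 km; r₂ = 1.90 × 1.496×10^8 = 2.8424×10^8 km.
Semi-major axis of the transfer orbit: a_t = (1.51096×10^9 + 2.8424×10^8)/2 = 8.976×10^8 km.
Circular speed at r₁: v₁ = √(μ/r₁) = √(1.327×10^11/1.51096×10^9) = 9.3715 km/s.
Transfer-orbit speed at r₁ (v² = μ(2/r − 1/a)): v_a = √[μ(2/r₁ − 1/a_t)] = 5.2736 km/s.
First burn Δv₁ = |v_a − v₁| = 4.0979 km/s.
At r₂, v₂ = √(μ/r₂) = 21.6069 km/s.
Transfer-orbit speed at r₂: v_p = √[μ(2/r₂ − 1/a_t)] = 28.0335 km/s.
Second burn Δv₂ = |v₂ − v_p| = 6.4266 km/s.
Total Δv = Δv₁ + Δv₂ = 10.52 km/s.

Δv = 10500 m/s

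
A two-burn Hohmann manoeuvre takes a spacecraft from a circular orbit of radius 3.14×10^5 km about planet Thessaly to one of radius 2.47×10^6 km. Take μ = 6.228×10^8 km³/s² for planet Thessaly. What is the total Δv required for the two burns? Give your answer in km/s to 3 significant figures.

Δv = 23.1 km/s

The Hohmann ellipse has a_t = (r₁ + r₂)/2 = 1.392×10^6 km.
Circular speed at r₁: v₁ = √(μ/r₁) = √(6.228×10^8/3.140×10^5) = 44.54 km/s.
Transfer-orbit speed at r₁ (v² = μ(2/r − 1/a)): v_p = √[μ(2/r₁ − 1/a_t)] = 59.33 km/s.
First burn Δv₁ = |v_p − v₁| = 14.79 km/s.
Circular speed at r₂: v₂ = √(μ/r₂) = 15.879 km/s.
Transfer-orbit speed at r₂: v_a = √[μ(2/r₂ − 1/a_t)] = 7.5417 km/s.
Second burn Δv₂ = |v₂ − v_a| = 8.337 km/s.
Total Δv = Δv₁ + Δv₂ = 23.13 km/s.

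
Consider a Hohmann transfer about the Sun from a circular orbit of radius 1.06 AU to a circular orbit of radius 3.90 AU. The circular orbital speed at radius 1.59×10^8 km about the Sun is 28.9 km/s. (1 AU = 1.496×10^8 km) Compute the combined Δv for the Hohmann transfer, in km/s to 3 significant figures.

From the circular-orbit relation v² = μ/r at r = 1.59×10^8 km: μ = v²r = (28.9)² × 1.59×10^8 = 1.32798×10^11 km³/s².
In km: r₁ = 1.06 × 1.496×10^8 = 1.58576×10^8 km; r₂ = 3.90 × 1.496×10^8 = 5.8344×10^8 km.
Semi-major axis of the transfer orbit: a_t = (1.58576×10^8 + 5.8344×10^8)/2 = 3.71008×10^8 km.
Circular speed at r₁: v₁ = √(μ/r₁) = √(1.32798×10^11/1.58576×10^8) = 28.939 km/s.
On the transfer ellipse at r₁, v² = μ(2/r − 1/a) gives v_p = √[μ(2/r₁ − 1/a_t)] = 36.290 km/s.
First burn Δv₁ = |v_p − v₁| = 7.351 km/s.
At r₂, v₂ = √(μ/r₂) = 15.0868 km/s.
Transfer-orbit speed at r₂: v_a = √[μ(2/r₂ − 1/a_t)] = 9.86337 km/s.
Second burn Δv₂ = |v₂ − v_a| = 5.223 km/s.
Δv = Δv₁ + Δv₂ = 7.351 + 5.223 = 12.57 km/s.

Δv = 12.6 km/s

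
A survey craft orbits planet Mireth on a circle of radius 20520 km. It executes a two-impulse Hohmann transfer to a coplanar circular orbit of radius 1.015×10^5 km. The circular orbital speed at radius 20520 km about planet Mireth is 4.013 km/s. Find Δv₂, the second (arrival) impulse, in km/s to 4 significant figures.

Δv₂ = 0.7579 km/s

From the circular-orbit relation v² = μ/r at r = 20520 km: μ = v²r = (4.013)² × 20520 = 3.30458×10^5 km³/s².
Semi-major axis of the transfer orbit: a_t = (20520 + 1.015×10^5)/2 = 61010 km.
On the circular orbit at r = 1.015×10^5 km, v_c = √(μ/r) = 1.80437 km/s.
Vis-viva on the transfer ellipse at r = 1.015×10^5 km gives v_t = √[μ(2/r − 1/a_t)] = 1.04644 km/s.
Δv₂ = |v_t − v_c| = |1.04644 − 1.80437| = 0.7579 km/s.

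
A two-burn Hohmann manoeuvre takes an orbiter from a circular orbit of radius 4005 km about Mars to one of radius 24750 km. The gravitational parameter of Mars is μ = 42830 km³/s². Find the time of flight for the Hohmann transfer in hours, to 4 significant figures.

t = 7.269 hours

The Hohmann ellipse has a_t = (r₁ + r₂)/2 = 14377.5 km.
Transfer time t = π√(a_t³/μ) = π√((14377.5)³ / 42830) = 26170 s.
Converting: 26170 s ÷ 3600 s/hour = 7.269 hours.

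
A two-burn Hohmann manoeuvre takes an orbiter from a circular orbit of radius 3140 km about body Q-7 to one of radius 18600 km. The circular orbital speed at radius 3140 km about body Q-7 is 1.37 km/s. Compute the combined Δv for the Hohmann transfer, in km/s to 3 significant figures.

Δv = 0.682 km/s

From the circular-orbit relation v² = μ/r at r = 3140 km: μ = v²r = (1.37)² × 3140 = 5893.47 km³/s².
Semi-major axis of the transfer orbit: a_t = (3140 + 18600)/2 = 10870 km.
Circular speed at r₁: v₁ = √(μ/r₁) = √(5893.47/3140) = 1.3700 km/s.
Transfer-orbit speed at r₁ (v² = μ(2/r − 1/a)): v_p = √[μ(2/r₁ − 1/a_t)] = 1.7921 km/s.
First burn Δv₁ = |v_p − v₁| = 0.4221 km/s.
Circular speed at r₂: v₂ = √(μ/r₂) = 0.5629 km/s.
Transfer-orbit speed at r₂: v_a = √[μ(2/r₂ − 1/a_t)] = 0.3025 km/s.
Second burn Δv₂ = |v₂ − v_a| = 0.2604 km/s.
Total Δv = Δv₁ + Δv₂ = 0.6825 km/s.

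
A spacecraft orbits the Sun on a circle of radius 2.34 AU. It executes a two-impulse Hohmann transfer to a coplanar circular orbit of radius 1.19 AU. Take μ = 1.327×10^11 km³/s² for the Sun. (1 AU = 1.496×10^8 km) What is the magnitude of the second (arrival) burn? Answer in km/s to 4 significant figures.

In km: r₁ = 2.34 × 1.496×10^8 = 3.50064×10^8 km; r₂ = 1.19 × 1.496×10^8 = 1.78024×10^8 km.
Transfer-ellipse semi-major axis a_t = (r₁ + r₂)/2 = (3.50064×10^8 + 1.78024×10^8)/2 = 2.64044×10^8 km.
On the circular orbit at r = 1.78024×10^8 km, v_c = √(μ/r) = 27.302 km/s.
Transfer-orbit speed at the same r (vis-viva, a = a_t): v_t = √[μ(2/r − 1/a_t)] = 31.436 km/s.
Δv₂ = |v_t − v_c| = |31.436 − 27.302| = 4.134 km/s.

Δv₂ = 4.134 km/s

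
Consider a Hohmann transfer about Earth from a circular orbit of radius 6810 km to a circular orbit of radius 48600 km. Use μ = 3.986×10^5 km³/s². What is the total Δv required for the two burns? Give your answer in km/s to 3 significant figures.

Δv = 3.93 km/s

Semi-major axis of the transfer orbit: a_t = (6810 + 48600)/2 = 27705 km.
Circular speed at r₁: v₁ = √(μ/r₁) = √(3.986×10^5/6810) = 7.6506 km/s.
On the transfer ellipse at r₁, vis-viva gives v_p = √[μ(2/r₁ − 1/a_t)] = 10.133 km/s.
First burn Δv₁ = |v_p − v₁| = 2.482 km/s.
At r₂, v₂ = √(μ/r₂) = 2.864 km/s.
Transfer-orbit speed at r₂: v_a = √[μ(2/r₂ − 1/a_t)] = 1.420 km/s.
Second burn Δv₂ = |v₂ − v_a| = 1.444 km/s.
Δv = Δv₁ + Δv₂ = 2.482 + 1.444 = 3.926 km/s.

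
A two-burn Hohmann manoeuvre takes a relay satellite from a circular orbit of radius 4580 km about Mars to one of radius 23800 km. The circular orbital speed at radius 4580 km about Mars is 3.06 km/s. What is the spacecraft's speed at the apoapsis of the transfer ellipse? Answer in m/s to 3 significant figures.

v = 763 m/s

From the circular-orbit relation v² = μ/r at r = 4580 km: μ = v²r = (3.06)² × 4580 = 42885.3 km³/s².
The Hohmann ellipse has a_t = (r₁ + r₂)/2 = 14190 km.
The apoapsis of the transfer ellipse is at r = 23800 km.
From the vis-viva equation, v = √[μ(2/r − 1/a_t)] = 0.7626 km/s.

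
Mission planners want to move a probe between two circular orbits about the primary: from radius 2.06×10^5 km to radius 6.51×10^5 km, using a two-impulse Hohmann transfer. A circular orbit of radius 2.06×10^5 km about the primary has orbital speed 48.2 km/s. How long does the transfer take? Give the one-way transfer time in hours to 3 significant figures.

From the circular-orbit relation v² = μ/r at r = 2.06×10^5 km: μ = v²r = (48.2)² × 2.06×10^5 = 4.78587×10^8 km³/s².
Semi-major axis of the transfer orbit: a_t = (2.060×10^5 + 6.510×10^5)/2 = 4.285×10^5 km.
Transfer time t = π√(a_t³/μ) = π√((4.285×10^5)³ / 4.78587×10^8) = 40280 s.
Converting: 40280 s ÷ 3600 s/hour = 11.2 hours.

t = 11.2 hours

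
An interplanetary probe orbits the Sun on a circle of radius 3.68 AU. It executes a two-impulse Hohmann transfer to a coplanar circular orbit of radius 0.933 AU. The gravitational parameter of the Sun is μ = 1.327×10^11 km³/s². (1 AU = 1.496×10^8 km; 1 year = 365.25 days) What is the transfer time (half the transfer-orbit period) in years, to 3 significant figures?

In km: r₁ = 3.68 × 1.496×10^8 = 5.50528×10^8 km; r₂ = 0.933 × 1.496×10^8 = 1.395768×10^8 km.
Semi-major axis of the transfer orbit: a_t = (5.50528×10^8 + 1.395768×10^8)/2 = 3.450524×10^8 km.
Transfer time t = π√(a_t³/μ) = π√((3.450524×10^8)³ / 1.327×10^11) = 5.528×10^7 s.
Converting: 5.528×10^7 s ÷ 3.15576×10^7 s/year (365.25 × 86400) = 1.75 years.

t = 1.75 years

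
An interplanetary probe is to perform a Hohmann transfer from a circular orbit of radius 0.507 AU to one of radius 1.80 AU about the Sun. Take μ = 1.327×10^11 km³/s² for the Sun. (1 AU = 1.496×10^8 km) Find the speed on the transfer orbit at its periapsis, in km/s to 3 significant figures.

v = 52.3 km/s

In km: r₁ = 0.507 × 1.496×10^8 = 7.58472×10^7 km; r₂ = 1.80 × 1.496×10^8 = 2.6928×10^8 km.
Transfer-ellipse semi-major axis a_t = (r₁ + r₂)/2 = (7.58472×10^7 + 2.6928×10^8)/2 = 1.725636×10^8 km.
At periapsis, r = 7.58472×10^7 km.
Vis-viva: v = √[μ(2/r − 1/a_t)] = √[1.327×10^11 × (2/7.58472×10^7 − 1/1.725636×10^8)] = 52.25 km/s.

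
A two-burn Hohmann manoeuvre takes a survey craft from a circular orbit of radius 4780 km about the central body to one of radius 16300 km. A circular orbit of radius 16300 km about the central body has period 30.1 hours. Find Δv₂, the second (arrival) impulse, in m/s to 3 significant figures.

From Kepler's third law T² = 4π²r³/μ at r = 16300 km, T = 30.1 hours = 30.1 × 3600 s = 1.0836×10^5 s: μ = 4π²r³/T² = 14560.8 km³/s².
Transfer-ellipse semi-major axis a_t = (r₁ + r₂)/2 = (4780 + 16300)/2 = 10540 km.
On the circular orbit at r = 16300 km, v_c = √(μ/r) = 0.94515 km/s.
Transfer-orbit speed at the same r (vis-viva, a = a_t): v_t = √[μ(2/r − 1/a_t)] = 0.63649 km/s.
Δv₂ = |v_t − v_c| = |0.63649 − 0.94515| = 0.3087 km/s.

Δv₂ = 309 m/s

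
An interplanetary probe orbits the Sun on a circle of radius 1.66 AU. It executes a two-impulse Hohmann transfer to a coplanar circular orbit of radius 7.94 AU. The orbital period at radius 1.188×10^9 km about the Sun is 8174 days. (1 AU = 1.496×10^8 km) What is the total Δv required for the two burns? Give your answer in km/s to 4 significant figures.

From Kepler's third law T² = 4π²r³/μ at r = 1.188×10^9 km, T = 8174 days = 8174 × 86400 s = 7.062336×10^8 s: μ = 4π²r³/T² = 1.32713×10^11 km³/s².
In km: r₁ = 1.66 × 1.496×10^8 = 2.48336×10^8 km; r₂ = 7.94 × 1.496×10^8 = 1.187824×10^9 km.
Semi-major axis of the transfer orbit: a_t = (2.48336×10^8 + 1.187824×10^9)/2 = 7.1808×10^8 km.
At r₁ the circular-orbit speed is v₁ = √(μ/r₁) = 23.117 km/s.
On the transfer ellipse at r₁, v² = μ(2/r − 1/a) gives v_p = √[μ(2/r₁ − 1/a_t)] = 29.732 km/s.
First burn Δv₁ = |v_p − v₁| = 6.615 km/s.
Circular speed at r₂: v₂ = √(μ/r₂) = 10.57 km/s.
Transfer-orbit speed at r₂: v_a = √[μ(2/r₂ − 1/a_t)] = 6.216 km/s.
Second burn Δv₂ = |v₂ − v_a| = 4.354 km/s.
Δv = Δv₁ + Δv₂ = 6.615 + 4.354 = 10.97 km/s.

Δv = 10.97 km/s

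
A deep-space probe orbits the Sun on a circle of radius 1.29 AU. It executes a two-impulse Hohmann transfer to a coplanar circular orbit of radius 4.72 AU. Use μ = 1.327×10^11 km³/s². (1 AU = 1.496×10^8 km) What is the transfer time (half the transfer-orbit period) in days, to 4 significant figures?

t = 951.4 days

In km: r₁ = 1.29 × 1.496×10^8 = 1.92984×10^8 km; r₂ = 4.72 × 1.496×10^8 = 7.06112×10^8 km.
Transfer-ellipse semi-major axis a_t = (r₁ + r₂)/2 = (1.92984×10^8 + 7.06112×10^8)/2 = 4.49548×10^8 km.
Transfer time t = π√(a_t³/μ) = π√((4.49548×10^8)³ / 1.327×10^11) = 8.220×10^7 s.
Converting: 8.220×10^7 s ÷ 86400 s/day = 951.4 days.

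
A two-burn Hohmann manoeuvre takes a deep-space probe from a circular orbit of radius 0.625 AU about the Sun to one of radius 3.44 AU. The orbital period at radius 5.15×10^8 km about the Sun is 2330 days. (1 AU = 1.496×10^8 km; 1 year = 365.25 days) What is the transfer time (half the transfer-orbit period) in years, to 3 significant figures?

t = 1.45 years

From Kepler's third law T² = 4π²r³/μ at r = 5.15×10^8 km, T = 2330 days = 2330 × 86400 s = 2.01312×10^8 s: μ = 4π²r³/T² = 1.33058×10^11 km³/s².
In km: r₁ = 0.625 × 1.496×10^8 = 9.350×10^7 km; r₂ = 3.44 × 1.496×10^8 = 5.14624×10^8 km.
Transfer-ellipse semi-major axis a_t = (r₁ + r₂)/2 = (9.350×10^7 + 5.14624×10^8)/2 = 3.04062×10^8 km.
By Kepler's third law the transfer-orbit period is T = 2π√(a_t³/μ), so t = T/2 = 4.566×10^7 s.
Converting: 4.566×10^7 s ÷ 3.15576×10^7 s/year (365.25 × 86400) = 1.45 years.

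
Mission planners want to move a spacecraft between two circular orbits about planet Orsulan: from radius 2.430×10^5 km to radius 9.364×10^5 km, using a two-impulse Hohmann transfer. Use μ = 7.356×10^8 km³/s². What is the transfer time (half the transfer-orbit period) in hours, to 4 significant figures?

The Hohmann ellipse has a_t = (r₁ + r₂)/2 = 5.897×10^5 km.
By Kepler's third law the transfer-orbit period is T = 2π√(a_t³/μ), so t = T/2 = 52450 s.
Converting: 52450 s ÷ 3600 s/hour = 14.57 hours.

t = 14.57 hours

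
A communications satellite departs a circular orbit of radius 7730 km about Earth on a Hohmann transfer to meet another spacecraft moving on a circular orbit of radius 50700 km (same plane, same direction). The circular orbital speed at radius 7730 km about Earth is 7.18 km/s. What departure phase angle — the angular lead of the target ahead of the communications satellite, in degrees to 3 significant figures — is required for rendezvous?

From the circular-orbit relation v² = μ/r at r = 7730 km: μ = v²r = (7.18)² × 7730 = 3.98500×10^5 km³/s².
Semi-major axis of the transfer orbit: a_t = (7730 + 50700)/2 = 29215 km.
Transfer time t = π√(a_t³/μ) = 24850 s.
Target angular speed ω₂ = √(μ/r₂³) = 5.530×10^-5 rad/s.
Angle swept by the target during transfer: ω₂·t = 1.3742 rad = 78.74°.
Arrival is 180° from departure on the ellipse, so φ = 180° − 78.74° = 101°.

φ = 101°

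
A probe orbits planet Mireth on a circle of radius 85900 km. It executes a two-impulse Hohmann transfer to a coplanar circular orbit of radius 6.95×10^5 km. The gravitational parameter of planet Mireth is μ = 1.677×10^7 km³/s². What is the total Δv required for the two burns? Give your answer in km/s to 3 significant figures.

Δv = 7.28 km/s

Semi-major axis of the transfer orbit: a_t = (85900 + 6.950×10^5)/2 = 3.9045×10^5 km.
Circular speed at r₁: v₁ = √(μ/r₁) = √(1.677×10^7/85900) = 13.972 km/s.
On the transfer ellipse at r₁, vis-viva equation gives v_p = √[μ(2/r₁ − 1/a_t)] = 18.641 km/s.
First burn Δv₁ = |v_p − v₁| = 4.669 km/s.
At r₂, v₂ = √(μ/r₂) = 4.912 km/s.
Transfer-orbit speed at r₂: v_a = √[μ(2/r₂ − 1/a_t)] = 2.304 km/s.
Second burn Δv₂ = |v₂ − v_a| = 2.608 km/s.
Δv = Δv₁ + Δv₂ = 4.669 + 2.608 = 7.277 km/s.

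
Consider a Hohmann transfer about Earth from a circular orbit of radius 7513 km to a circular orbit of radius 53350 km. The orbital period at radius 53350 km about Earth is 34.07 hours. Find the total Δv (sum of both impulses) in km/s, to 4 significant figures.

Δv = 3.735 km/s

From Kepler's third law T² = 4π²r³/μ at r = 53350 km, T = 34.07 hours = 34.07 × 3600 s = 1.22652×10^5 s: μ = 4π²r³/T² = 3.98487×10^5 km³/s².
Semi-major axis of the transfer orbit: a_t = (7513 + 53350)/2 = 30431.5 km.
At r₁ the circular-orbit speed is v₁ = √(μ/r₁) = 7.283 km/s.
Transfer-orbit speed at r₁ (vis-viva): v_p = √[μ(2/r₁ − 1/a_t)] = 9.643 km/s.
First burn Δv₁ = |v_p − v₁| = 2.360 km/s.
At r₂, v₂ = √(μ/r₂) = 2.733 km/s.
Transfer-orbit speed at r₂: v_a = √[μ(2/r₂ − 1/a_t)] = 1.358 km/s.
Second burn Δv₂ = |v₂ − v_a| = 1.375 km/s.
Total Δv = Δv₁ + Δv₂ = 3.735 km/s.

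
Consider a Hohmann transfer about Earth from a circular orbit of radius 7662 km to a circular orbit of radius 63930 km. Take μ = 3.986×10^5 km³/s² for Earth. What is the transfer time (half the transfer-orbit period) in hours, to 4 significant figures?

Semi-major axis of the transfer orbit: a_t = (7662 + 63930)/2 = 35796 km.
Half the transfer-orbit period gives t = π√(a_t³/μ) = 33700 s.
Converting: 33700 s ÷ 3600 s/hour = 9.361 hours.

t = 9.361 hours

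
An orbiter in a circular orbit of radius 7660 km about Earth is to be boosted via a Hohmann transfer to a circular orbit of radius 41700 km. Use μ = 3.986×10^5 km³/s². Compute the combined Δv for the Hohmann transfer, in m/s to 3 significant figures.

Semi-major axis of the transfer orbit: a_t = (7660 + 41700)/2 = 24680 km.
At r₁ the circular-orbit speed is v₁ = √(μ/r₁) = 7.214 km/s.
On the transfer ellipse at r₁, vis-viva equation gives v_p = √[μ(2/r₁ − 1/a_t)] = 9.377 km/s.
First burn Δv₁ = |v_p − v₁| = 2.163 km/s.
At r₂, v₂ = √(μ/r₂) = 3.0917 km/s.
Transfer-orbit speed at r₂: v_a = √[μ(2/r₂ − 1/a_t)] = 1.7224 km/s.
Second burn Δv₂ = |v₂ − v_a| = 1.369 km/s.
Total Δv = Δv₁ + Δv₂ = 3.532 km/s.

Δv = 3530 m/s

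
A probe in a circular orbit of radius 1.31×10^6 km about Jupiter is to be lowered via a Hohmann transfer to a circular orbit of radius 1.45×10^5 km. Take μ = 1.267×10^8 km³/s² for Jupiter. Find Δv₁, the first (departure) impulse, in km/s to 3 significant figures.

Δv₁ = 5.44 km/s

The Hohmann ellipse has a_t = (r₁ + r₂)/2 = 7.275×10^5 km.
On the circular orbit at r = 1.310×10^6 km, v_c = √(μ/r) = 9.835 km/s.
Transfer-orbit speed at the same r (vis-viva, a = a_t): v_t = √[μ(2/r − 1/a_t)] = 4.391 km/s.
Δv₁ = |v_t − v_c| = |4.391 − 9.835| = 5.444 km/s.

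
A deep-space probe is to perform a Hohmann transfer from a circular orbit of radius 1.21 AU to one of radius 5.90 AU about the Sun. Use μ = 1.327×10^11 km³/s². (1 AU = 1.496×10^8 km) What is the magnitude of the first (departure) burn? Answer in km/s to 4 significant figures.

Δv₁ = 7.805 km/s

In km: r₁ = 1.21 × 1.496×10^8 = 1.81016×10^8 km; r₂ = 5.90 × 1.496×10^8 = 8.8264×10^8 km.
Transfer-ellipse semi-major axis a_t = (r₁ + r₂)/2 = (1.81016×10^8 + 8.8264×10^8)/2 = 5.31828×10^8 km.
On the circular orbit at r = 1.81016×10^8 km, v_c = √(μ/r) = 27.076 km/s.
Transfer-orbit speed at the same r (vis-viva, a = a_t): v_t = √[μ(2/r − 1/a_t)] = 34.881 km/s.
Δv₁ = |v_t − v_c| = |34.881 − 27.076| = 7.805 km/s.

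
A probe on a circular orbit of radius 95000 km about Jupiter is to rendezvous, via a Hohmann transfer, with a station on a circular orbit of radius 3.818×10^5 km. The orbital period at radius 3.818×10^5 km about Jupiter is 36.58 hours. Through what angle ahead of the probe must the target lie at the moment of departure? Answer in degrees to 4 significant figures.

From Kepler's third law T² = 4π²r³/μ at r = 3.818×10^5 km, T = 36.58 hours = 36.58 × 3600 s = 1.31688×10^5 s: μ = 4π²r³/T² = 1.26700×10^8 km³/s².
Transfer-ellipse semi-major axis a_t = (r₁ + r₂)/2 = (95000 + 3.818×10^5)/2 = 2.384×10^5 km.
The half-period of the transfer ellipse is t = π√(a_t³/μ) = 32490 s.
Target angular speed ω₂ = √(μ/r₂³) = 4.771×10^-5 rad/s.
Angle swept by the target during transfer: ω₂·t = 1.550 rad = 88.81°.
The probe traverses 180° on the transfer ellipse, so the target must lead by 180° − 88.81° = 91.19°.

φ = 91.19°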